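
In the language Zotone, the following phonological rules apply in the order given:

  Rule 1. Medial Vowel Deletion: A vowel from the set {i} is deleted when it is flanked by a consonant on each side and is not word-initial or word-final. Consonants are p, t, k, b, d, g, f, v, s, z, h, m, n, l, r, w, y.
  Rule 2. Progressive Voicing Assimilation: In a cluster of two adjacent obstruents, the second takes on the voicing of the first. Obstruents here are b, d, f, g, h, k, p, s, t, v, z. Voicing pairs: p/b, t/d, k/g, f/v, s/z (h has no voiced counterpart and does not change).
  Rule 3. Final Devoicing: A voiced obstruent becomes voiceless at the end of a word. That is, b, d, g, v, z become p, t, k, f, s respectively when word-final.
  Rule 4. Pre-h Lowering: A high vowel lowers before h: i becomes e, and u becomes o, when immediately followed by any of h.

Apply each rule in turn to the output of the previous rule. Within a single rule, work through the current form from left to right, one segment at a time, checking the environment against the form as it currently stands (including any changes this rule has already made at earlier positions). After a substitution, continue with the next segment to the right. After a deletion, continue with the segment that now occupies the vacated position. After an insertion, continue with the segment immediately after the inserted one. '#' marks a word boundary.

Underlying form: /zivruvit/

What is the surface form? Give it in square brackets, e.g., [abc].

[zvruvt]

Rule 1 Medial Vowel Deletion: [zivruvit] → [zvruvt]
Rule 2 Progressive Voicing Assimilation: [zvruvt] → [zvruvd]
Rule 3 Final Devoicing: [zvruvd] → [zvruvt]
Rule 4 Pre-h Lowering: no change — [zvruvt]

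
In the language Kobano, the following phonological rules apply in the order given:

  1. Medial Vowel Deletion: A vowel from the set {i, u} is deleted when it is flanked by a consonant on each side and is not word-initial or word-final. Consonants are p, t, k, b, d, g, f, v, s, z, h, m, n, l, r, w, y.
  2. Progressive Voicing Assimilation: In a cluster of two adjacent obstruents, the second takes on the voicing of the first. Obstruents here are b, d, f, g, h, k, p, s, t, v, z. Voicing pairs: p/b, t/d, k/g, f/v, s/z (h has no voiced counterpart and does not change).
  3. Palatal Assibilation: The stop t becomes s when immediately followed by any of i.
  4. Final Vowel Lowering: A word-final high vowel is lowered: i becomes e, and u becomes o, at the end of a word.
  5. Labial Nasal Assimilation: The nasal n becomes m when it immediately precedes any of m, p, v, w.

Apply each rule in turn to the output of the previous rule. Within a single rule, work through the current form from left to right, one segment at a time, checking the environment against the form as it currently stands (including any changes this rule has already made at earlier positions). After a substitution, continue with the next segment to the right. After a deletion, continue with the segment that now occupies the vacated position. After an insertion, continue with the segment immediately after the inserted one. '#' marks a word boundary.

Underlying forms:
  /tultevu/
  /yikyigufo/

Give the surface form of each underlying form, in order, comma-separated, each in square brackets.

[tltevo], [ykygvo]

/tultevu/:
  1 Medial Vowel Deletion: [tultevu] → [tltevu]
  2 Progressive Voicing Assimilation: no change — [tltevu]
  3 Palatal Assibilation: no change — [tltevu]
  4 Final Vowel Lowering: [tltevu] → [tltevo]
  5 Labial Nasal Assimilation: no change — [tltevo]
/yikyigufo/:
  1 Medial Vowel Deletion: [yikyigufo] → [ykygfo]
  2 Progressive Voicing Assimilation: [ykygfo] → [ykygvo]
  3 Palatal Assibilation: no change — [ykygvo]
  4 Final Vowel Lowering: no change — [ykygvo]
  5 Labial Nasal Assimilation: no change — [ykygvo]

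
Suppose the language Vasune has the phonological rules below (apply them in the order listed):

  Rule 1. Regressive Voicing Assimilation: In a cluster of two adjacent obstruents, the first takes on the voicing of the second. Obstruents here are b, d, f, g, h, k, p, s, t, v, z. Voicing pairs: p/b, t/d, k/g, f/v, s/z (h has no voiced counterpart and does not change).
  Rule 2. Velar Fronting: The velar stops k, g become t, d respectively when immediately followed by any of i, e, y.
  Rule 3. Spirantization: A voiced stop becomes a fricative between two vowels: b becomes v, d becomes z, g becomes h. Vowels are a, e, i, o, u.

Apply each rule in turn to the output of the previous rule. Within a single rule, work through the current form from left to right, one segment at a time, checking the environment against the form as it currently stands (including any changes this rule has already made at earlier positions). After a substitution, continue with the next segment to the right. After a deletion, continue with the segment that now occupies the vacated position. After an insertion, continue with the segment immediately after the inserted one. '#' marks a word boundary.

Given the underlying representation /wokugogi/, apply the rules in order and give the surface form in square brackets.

Rule 1 Regressive Voicing Assimilation: no change — [wokugogi]
Rule 2 Velar Fronting: [wokugogi] → [wokugodi]
Rule 3 Spirantization: [wokugodi] → [wokuhozi]

[wokuhozi]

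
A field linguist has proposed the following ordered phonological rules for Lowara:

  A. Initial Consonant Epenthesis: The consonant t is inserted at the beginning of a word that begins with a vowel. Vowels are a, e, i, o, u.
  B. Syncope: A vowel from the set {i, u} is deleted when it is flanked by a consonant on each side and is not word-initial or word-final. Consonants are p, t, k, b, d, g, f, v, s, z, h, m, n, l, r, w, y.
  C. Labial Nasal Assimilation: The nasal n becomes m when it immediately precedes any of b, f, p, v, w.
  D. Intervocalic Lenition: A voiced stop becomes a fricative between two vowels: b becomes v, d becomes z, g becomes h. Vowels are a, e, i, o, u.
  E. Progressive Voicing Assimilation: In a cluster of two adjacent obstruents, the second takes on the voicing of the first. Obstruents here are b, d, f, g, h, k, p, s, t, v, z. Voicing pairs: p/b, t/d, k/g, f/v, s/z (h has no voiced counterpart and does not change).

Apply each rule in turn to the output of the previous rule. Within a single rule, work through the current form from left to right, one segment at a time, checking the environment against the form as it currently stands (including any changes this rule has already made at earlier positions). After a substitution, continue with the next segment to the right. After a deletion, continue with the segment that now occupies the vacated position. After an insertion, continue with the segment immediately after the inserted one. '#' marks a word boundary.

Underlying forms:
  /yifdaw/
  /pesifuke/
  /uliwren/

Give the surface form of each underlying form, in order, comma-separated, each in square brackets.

[yftaw], [pesfke], [tlwren]

/yifdaw/:
  A Initial Consonant Epenthesis: no change — [yifdaw]
  B Syncope: [yifdaw] → [yfdaw]
  C Labial Nasal Assimilation: no change — [yfdaw]
  D Intervocalic Lenition: no change — [yfdaw]
  E Progressive Voicing Assimilation: [yfdaw] → [yftaw]
/pesifuke/:
  A Initial Consonant Epenthesis: no change — [pesifuke]
  B Syncope: [pesifuke] → [pesfke]
  C Labial Nasal Assimilation: no change — [pesfke]
  D Intervocalic Lenition: no change — [pesfke]
  E Progressive Voicing Assimilation: no change — [pesfke]
/uliwren/:
  A Initial Consonant Epenthesis: [uliwren] → [tuliwren]
  B Syncope: [tuliwren] → [tlwren]
  C Labial Nasal Assimilation: no change — [tlwren]
  D Intervocalic Lenition: no change — [tlwren]
  E Progressive Voicing Assimilation: no change — [tlwren]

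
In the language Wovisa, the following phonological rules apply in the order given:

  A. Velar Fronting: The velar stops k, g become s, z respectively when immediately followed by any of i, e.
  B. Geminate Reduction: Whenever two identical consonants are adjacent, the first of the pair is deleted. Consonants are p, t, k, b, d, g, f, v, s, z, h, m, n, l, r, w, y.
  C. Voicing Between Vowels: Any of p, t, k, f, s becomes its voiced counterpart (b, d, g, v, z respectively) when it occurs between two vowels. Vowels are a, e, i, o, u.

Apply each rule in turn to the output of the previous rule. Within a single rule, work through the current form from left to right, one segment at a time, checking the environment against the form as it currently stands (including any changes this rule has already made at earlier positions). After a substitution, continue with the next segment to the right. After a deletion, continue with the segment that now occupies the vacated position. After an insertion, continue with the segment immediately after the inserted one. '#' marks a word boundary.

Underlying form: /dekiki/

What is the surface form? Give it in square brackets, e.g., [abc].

[dezizi]

A Velar Fronting: [dekiki] → [desisi]
B Geminate Reduction: no change — [desisi]
C Voicing Between Vowels: [desisi] → [dezizi]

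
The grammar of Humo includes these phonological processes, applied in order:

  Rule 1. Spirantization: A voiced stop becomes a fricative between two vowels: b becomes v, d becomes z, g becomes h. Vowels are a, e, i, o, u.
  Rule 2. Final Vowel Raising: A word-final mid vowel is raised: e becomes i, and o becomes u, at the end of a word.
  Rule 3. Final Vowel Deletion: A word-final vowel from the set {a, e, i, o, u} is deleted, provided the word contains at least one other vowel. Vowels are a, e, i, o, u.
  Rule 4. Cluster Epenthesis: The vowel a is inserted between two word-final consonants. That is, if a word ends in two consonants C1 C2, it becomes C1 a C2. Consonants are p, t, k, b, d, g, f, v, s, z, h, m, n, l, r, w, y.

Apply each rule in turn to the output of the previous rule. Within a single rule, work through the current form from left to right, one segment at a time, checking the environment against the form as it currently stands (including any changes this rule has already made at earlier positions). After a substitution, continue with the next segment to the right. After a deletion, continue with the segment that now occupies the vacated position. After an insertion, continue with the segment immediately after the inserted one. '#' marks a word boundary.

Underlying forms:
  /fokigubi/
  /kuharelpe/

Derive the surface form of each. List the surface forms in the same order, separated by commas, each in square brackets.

[fokihuv], [kuharelap]

/fokigubi/:
  Rule 1 Spirantization: [fokigubi] → [fokihuvi]
  Rule 2 Final Vowel Raising: no change — [fokihuvi]
  Rule 3 Final Vowel Deletion: [fokihuvi] → [fokihuv]
  Rule 4 Cluster Epenthesis: no change — [fokihuv]
/kuharelpe/:
  Rule 1 Spirantization: no change — [kuharelpe]
  Rule 2 Final Vowel Raising: [kuharelpe] → [kuharelpi]
  Rule 3 Final Vowel Deletion: [kuharelpi] → [kuharelp]
  Rule 4 Cluster Epenthesis: [kuharelp] → [kuharelap]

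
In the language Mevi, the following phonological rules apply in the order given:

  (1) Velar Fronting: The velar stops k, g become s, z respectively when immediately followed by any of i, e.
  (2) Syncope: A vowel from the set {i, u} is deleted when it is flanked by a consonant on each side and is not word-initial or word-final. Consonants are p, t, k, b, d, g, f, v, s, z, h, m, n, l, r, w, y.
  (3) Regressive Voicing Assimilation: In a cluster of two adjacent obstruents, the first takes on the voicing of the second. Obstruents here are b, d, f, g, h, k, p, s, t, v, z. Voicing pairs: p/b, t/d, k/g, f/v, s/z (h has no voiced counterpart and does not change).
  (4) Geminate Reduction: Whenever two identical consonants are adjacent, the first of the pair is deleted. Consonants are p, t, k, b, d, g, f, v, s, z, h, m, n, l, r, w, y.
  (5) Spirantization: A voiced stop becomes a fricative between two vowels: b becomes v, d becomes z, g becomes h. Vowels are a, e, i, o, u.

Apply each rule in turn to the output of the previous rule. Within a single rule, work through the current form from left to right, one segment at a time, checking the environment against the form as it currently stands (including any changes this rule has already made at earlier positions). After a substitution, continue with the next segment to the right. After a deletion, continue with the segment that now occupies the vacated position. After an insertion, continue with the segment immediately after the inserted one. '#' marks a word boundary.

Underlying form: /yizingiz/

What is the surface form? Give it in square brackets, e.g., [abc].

(1) Velar Fronting: [yizingiz] → [yizinziz]
(2) Syncope: [yizinziz] → [yznzz]
(3) Regressive Voicing Assimilation: no change — [yznzz]
(4) Geminate Reduction: [yznzz] → [yznz]
(5) Spirantization: no change — [yznz]

[yznz]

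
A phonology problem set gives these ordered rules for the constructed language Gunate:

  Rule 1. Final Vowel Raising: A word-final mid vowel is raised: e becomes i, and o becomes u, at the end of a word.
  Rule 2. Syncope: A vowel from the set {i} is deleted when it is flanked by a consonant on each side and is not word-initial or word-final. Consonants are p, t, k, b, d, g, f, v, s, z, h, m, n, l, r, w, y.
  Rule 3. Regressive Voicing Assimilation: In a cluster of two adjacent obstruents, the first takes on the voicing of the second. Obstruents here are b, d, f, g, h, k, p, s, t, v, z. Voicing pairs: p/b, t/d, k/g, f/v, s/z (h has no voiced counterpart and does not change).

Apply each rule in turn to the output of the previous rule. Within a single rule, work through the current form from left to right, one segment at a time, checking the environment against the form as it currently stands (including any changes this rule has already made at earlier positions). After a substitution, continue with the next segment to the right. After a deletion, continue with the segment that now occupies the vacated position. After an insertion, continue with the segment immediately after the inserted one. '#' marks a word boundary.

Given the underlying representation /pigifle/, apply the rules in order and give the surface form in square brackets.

Rule 1 Final Vowel Raising: [pigifle] → [pigifli]
Rule 2 Syncope: [pigifli] → [pgfli]
Rule 3 Regressive Voicing Assimilation: [pgfli] → [bkfli]

[bkfli]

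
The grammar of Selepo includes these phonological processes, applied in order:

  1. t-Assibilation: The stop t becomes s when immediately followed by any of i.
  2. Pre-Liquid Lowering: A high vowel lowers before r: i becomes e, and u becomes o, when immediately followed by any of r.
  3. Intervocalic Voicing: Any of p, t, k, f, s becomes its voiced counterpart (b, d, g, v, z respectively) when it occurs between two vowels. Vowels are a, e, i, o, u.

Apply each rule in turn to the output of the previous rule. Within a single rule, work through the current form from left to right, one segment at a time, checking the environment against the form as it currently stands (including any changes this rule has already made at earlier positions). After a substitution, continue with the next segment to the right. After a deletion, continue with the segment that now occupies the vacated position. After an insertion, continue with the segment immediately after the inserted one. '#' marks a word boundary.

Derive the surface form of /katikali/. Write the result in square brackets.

[kazigali]

1 t-Assibilation: [katikali] → [kasikali]
2 Pre-Liquid Lowering: no change — [kasikali]
3 Intervocalic Voicing: [kasikali] → [kazigali]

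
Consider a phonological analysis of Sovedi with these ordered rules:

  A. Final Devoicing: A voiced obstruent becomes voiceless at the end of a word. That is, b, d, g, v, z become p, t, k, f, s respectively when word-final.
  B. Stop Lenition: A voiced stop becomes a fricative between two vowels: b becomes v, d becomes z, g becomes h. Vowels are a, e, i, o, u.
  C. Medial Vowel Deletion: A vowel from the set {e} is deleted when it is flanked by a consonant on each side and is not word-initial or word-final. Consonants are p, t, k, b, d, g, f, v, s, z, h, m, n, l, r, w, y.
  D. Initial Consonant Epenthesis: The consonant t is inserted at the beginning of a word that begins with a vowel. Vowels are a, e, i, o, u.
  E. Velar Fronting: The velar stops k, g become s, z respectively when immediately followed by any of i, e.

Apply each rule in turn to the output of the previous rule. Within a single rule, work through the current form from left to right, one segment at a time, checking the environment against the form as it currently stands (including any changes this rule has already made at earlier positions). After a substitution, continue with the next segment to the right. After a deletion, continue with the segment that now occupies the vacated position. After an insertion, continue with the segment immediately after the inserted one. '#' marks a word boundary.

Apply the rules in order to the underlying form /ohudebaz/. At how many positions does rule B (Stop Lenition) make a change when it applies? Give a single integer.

2

A Final Devoicing: [ohudebaz] → [ohudebas]
B Stop Lenition: [ohudebas] → [ohuzevas]
C Medial Vowel Deletion: [ohuzevas] → [ohuzvas]
D Initial Consonant Epenthesis: [ohuzvas] → [tohuzvas]
E Velar Fronting: no change — [tohuzvas]
Rule B changed 2 position(s).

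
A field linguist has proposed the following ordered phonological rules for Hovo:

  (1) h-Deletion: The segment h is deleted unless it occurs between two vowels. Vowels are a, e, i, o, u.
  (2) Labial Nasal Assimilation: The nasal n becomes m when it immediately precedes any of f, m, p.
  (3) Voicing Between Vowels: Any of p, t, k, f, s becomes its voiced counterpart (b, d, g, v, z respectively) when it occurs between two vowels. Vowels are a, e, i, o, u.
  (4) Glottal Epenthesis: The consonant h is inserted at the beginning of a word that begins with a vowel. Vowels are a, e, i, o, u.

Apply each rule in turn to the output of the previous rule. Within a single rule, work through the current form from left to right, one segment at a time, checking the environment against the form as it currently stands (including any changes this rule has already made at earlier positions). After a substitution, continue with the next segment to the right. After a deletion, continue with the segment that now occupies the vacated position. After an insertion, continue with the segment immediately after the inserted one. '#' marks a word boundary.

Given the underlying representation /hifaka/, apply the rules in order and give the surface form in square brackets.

[hivaga]

(1) h-Deletion: [hifaka] → [ifaka]
(2) Labial Nasal Assimilation: no change — [ifaka]
(3) Voicing Between Vowels: [ifaka] → [ivaga]
(4) Glottal Epenthesis: [ivaga] → [hivaga]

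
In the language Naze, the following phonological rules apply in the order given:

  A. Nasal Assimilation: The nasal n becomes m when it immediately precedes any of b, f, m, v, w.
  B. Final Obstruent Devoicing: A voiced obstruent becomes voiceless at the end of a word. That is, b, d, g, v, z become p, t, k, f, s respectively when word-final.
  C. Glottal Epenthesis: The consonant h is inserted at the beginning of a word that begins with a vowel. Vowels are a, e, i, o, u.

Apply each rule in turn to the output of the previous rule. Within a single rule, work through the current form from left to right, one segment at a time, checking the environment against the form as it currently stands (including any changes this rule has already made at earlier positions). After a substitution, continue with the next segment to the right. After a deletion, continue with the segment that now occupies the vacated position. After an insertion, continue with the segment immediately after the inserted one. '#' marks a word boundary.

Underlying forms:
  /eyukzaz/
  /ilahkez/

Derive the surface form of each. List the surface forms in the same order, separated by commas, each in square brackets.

/eyukzaz/:
  A Nasal Assimilation: no change — [eyukzaz]
  B Final Obstruent Devoicing: [eyukzaz] → [eyukzas]
  C Glottal Epenthesis: [eyukzas] → [heyukzas]
/ilahkez/:
  A Nasal Assimilation: no change — [ilahkez]
  B Final Obstruent Devoicing: [ilahkez] → [ilahkes]
  C Glottal Epenthesis: [ilahkes] → [hilahkes]

[heyukzas], [hilahkes]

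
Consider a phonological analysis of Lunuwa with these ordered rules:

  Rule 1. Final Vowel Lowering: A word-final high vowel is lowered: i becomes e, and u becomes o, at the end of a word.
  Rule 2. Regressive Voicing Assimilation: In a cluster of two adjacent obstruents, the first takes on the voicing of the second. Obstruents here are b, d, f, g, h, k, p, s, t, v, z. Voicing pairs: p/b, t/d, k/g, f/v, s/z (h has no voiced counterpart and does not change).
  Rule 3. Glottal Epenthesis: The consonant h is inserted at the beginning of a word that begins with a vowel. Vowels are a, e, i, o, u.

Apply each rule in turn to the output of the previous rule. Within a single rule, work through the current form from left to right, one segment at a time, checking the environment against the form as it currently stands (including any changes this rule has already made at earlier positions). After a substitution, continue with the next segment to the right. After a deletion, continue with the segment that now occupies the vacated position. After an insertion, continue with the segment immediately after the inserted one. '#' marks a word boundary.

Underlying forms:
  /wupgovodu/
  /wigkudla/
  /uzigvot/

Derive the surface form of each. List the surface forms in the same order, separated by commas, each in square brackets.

/wupgovodu/:
  Rule 1 Final Vowel Lowering: [wupgovodu] → [wupgovodo]
  Rule 2 Regressive Voicing Assimilation: [wupgovodo] → [wubgovodo]
  Rule 3 Glottal Epenthesis: no change — [wubgovodo]
/wigkudla/:
  Rule 1 Final Vowel Lowering: no change — [wigkudla]
  Rule 2 Regressive Voicing Assimilation: [wigkudla] → [wikkudla]
  Rule 3 Glottal Epenthesis: no change — [wikkudla]
/uzigvot/:
  Rule 1 Final Vowel Lowering: no change — [uzigvot]
  Rule 2 Regressive Voicing Assimilation: no change — [uzigvot]
  Rule 3 Glottal Epenthesis: [uzigvot] → [huzigvot]

[wubgovodo], [wikkudla], [huzigvot]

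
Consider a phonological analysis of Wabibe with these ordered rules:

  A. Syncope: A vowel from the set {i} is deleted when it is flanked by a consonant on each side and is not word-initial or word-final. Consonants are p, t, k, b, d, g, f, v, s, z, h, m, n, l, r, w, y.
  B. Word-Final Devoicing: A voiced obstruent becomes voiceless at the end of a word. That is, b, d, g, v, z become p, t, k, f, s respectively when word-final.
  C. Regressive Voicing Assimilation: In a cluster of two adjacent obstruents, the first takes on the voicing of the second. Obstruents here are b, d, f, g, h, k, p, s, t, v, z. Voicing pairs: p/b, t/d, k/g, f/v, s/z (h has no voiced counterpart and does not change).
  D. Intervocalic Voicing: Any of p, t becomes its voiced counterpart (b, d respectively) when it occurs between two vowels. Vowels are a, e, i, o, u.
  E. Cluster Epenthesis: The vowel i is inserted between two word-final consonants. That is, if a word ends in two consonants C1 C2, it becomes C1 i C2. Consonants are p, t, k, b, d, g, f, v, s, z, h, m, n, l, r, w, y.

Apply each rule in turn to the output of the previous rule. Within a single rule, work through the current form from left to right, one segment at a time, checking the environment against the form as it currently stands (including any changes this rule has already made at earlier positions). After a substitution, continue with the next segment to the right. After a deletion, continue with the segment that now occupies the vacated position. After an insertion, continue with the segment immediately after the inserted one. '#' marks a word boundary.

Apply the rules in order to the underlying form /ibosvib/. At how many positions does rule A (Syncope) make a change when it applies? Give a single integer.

A Syncope: [ibosvib] → [ibosvb]
B Word-Final Devoicing: [ibosvb] → [ibosvp]
C Regressive Voicing Assimilation: [ibosvp] → [ibozfp]
D Intervocalic Voicing: no change — [ibozfp]
E Cluster Epenthesis: [ibozfp] → [ibozfip]
Rule A changed 1 position(s).

1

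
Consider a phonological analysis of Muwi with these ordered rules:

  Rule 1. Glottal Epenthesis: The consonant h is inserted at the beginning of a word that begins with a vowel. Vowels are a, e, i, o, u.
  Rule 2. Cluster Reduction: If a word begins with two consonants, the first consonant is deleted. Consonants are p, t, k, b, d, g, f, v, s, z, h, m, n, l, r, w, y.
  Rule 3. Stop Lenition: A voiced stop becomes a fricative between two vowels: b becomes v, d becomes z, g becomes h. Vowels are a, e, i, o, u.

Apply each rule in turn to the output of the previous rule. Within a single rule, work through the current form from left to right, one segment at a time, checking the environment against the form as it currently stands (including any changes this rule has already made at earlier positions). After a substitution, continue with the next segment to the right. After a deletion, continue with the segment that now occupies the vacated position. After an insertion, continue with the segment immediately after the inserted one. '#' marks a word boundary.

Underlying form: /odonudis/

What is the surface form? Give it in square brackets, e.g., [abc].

Rule 1 Glottal Epenthesis: [odonudis] → [hodonudis]
Rule 2 Cluster Reduction: no change — [hodonudis]
Rule 3 Stop Lenition: [hodonudis] → [hozonuzis]

[hozonuzis]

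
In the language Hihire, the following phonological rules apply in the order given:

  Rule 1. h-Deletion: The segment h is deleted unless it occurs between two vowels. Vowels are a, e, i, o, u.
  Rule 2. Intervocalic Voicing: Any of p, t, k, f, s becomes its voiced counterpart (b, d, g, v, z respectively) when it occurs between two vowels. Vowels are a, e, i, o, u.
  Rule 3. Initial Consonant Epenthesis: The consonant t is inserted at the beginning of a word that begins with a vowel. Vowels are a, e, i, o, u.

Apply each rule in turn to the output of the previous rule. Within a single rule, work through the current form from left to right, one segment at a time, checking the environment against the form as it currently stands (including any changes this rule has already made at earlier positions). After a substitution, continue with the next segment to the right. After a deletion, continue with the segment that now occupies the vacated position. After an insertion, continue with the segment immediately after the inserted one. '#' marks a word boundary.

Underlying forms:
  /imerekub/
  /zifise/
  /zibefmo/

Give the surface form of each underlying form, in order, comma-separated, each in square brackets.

[timeregub], [zivize], [zibefmo]

/imerekub/:
  Rule 1 h-Deletion: no change — [imerekub]
  Rule 2 Intervocalic Voicing: [imerekub] → [imeregub]
  Rule 3 Initial Consonant Epenthesis: [imeregub] → [timeregub]
/zifise/:
  Rule 1 h-Deletion: no change — [zifise]
  Rule 2 Intervocalic Voicing: [zifise] → [zivize]
  Rule 3 Initial Consonant Epenthesis: no change — [zivize]
/zibefmo/:
  Rule 1 h-Deletion: no change — [zibefmo]
  Rule 2 Intervocalic Voicing: no change — [zibefmo]
  Rule 3 Initial Consonant Epenthesis: no change — [zibefmo]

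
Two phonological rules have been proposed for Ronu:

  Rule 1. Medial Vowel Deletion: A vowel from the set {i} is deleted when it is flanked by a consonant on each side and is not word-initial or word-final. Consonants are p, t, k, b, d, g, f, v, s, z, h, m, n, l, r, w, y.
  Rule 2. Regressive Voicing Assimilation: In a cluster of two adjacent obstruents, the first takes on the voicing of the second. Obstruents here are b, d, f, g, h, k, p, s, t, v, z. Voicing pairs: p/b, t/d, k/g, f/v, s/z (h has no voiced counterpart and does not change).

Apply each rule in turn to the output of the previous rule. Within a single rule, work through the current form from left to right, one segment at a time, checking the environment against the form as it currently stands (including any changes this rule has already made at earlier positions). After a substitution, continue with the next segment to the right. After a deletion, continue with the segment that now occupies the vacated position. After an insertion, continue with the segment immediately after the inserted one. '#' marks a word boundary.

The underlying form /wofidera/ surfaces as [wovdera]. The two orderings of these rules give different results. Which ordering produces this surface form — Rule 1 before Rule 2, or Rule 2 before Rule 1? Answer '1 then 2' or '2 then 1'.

Order 1 then 2:
  1 Medial Vowel Deletion: [wofidera] → [wofdera]
  2 Regressive Voicing Assimilation: [wofdera] → [wovdera]
  result: [wovdera]
Order 2 then 1:
  2 Regressive Voicing Assimilation: no change — [wofidera]
  1 Medial Vowel Deletion: [wofidera] → [wofdera]
  result: [wofdera]

1 then 2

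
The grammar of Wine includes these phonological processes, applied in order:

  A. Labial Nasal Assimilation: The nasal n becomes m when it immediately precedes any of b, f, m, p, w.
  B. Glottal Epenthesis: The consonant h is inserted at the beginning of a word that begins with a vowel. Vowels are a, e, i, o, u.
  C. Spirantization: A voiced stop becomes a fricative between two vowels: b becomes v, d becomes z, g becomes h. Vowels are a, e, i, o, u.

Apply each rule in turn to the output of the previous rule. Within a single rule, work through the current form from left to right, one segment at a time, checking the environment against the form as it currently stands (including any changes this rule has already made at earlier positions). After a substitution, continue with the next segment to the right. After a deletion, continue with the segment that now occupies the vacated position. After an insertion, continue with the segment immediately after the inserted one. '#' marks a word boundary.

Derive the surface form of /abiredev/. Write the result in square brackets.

[havirezev]

A Labial Nasal Assimilation: no change — [abiredev]
B Glottal Epenthesis: [abiredev] → [habiredev]
C Spirantization: [habiredev] → [havirezev]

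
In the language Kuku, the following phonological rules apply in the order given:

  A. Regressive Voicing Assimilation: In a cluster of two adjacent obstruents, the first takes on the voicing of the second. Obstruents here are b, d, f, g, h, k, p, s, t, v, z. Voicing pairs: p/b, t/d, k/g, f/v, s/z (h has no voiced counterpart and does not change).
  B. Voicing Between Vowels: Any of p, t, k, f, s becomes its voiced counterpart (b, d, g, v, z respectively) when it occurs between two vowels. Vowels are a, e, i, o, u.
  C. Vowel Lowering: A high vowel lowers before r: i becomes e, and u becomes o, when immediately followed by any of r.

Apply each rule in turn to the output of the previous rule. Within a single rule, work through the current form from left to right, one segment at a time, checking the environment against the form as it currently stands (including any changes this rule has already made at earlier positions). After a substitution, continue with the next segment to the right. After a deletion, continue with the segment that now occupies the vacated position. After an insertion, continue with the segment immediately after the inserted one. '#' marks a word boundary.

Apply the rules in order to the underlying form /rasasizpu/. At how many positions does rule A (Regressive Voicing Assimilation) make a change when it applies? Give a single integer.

1

A Regressive Voicing Assimilation: [rasasizpu] → [rasasispu]
B Voicing Between Vowels: [rasasispu] → [razazispu]
C Vowel Lowering: no change — [razazispu]
Rule A changed 1 position(s).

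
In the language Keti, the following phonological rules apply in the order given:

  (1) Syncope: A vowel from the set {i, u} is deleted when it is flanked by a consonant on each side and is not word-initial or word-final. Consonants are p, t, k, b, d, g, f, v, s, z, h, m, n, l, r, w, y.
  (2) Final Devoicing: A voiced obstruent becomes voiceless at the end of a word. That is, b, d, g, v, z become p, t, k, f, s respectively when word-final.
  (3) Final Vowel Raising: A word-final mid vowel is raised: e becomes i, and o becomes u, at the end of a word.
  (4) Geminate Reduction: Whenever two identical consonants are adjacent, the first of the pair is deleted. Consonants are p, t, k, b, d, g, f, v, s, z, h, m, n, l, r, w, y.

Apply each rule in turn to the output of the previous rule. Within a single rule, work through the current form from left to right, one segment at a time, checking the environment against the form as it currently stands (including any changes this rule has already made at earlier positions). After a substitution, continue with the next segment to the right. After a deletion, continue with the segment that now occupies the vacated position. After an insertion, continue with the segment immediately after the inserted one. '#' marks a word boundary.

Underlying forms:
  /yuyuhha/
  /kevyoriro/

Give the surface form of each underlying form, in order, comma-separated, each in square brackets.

[yha], [kevyoru]

/yuyuhha/:
  (1) Syncope: [yuyuhha] → [yyhha]
  (2) Final Devoicing: no change — [yyhha]
  (3) Final Vowel Raising: no change — [yyhha]
  (4) Geminate Reduction: [yyhha] → [yha]
/kevyoriro/:
  (1) Syncope: [kevyoriro] → [kevyorro]
  (2) Final Devoicing: no change — [kevyorro]
  (3) Final Vowel Raising: [kevyorro] → [kevyorru]
  (4) Geminate Reduction: [kevyorru] → [kevyoru]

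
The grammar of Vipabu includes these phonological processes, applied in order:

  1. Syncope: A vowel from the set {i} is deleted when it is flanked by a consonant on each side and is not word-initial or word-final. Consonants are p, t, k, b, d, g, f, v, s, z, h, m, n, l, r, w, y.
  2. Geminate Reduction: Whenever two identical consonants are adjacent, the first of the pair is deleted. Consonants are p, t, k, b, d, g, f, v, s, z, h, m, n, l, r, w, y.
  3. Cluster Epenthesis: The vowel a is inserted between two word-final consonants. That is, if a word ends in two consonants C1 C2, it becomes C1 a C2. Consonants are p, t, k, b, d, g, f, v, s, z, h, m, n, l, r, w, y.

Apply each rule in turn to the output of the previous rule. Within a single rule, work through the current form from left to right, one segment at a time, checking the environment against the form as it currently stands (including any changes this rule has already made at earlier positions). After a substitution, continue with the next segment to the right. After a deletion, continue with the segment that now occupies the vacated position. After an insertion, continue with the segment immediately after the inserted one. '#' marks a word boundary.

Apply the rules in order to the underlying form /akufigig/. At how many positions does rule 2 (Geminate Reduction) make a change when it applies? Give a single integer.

1 Syncope: [akufigig] → [akufgg]
2 Geminate Reduction: [akufgg] → [akufg]
3 Cluster Epenthesis: [akufg] → [akufag]
Rule 2 changed 1 position(s).

1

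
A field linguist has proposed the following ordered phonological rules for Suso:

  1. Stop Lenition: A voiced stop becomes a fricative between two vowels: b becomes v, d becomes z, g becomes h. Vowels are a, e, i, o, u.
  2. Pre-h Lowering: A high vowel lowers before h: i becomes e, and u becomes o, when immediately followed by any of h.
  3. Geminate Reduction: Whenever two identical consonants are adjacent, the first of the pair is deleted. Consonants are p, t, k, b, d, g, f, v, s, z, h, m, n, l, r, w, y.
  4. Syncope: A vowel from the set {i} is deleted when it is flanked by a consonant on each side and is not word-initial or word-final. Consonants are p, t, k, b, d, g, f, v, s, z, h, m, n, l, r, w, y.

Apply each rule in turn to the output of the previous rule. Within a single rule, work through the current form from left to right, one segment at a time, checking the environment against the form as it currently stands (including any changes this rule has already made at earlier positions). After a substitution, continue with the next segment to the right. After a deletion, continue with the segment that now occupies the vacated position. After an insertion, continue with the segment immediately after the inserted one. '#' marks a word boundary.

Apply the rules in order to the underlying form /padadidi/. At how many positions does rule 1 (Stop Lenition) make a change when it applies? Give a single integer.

1 Stop Lenition: [padadidi] → [pazazizi]
2 Pre-h Lowering: no change — [pazazizi]
3 Geminate Reduction: no change — [pazazizi]
4 Syncope: [pazazizi] → [pazazzi]
Rule 1 changed 3 position(s).

3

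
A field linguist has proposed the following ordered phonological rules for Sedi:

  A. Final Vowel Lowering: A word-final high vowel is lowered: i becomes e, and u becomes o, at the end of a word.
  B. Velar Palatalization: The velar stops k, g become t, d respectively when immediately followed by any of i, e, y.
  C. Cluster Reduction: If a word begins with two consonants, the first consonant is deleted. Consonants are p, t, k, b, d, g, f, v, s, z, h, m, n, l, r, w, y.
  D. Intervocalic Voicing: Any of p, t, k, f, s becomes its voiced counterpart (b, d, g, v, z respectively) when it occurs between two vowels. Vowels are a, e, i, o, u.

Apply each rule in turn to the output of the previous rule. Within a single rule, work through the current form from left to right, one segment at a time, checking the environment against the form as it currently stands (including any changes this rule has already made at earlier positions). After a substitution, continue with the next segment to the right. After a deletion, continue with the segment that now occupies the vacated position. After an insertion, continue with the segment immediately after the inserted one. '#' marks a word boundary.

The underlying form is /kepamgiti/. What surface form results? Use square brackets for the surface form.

[tebamdide]

A Final Vowel Lowering: [kepamgiti] → [kepamgite]
B Velar Palatalization: [kepamgite] → [tepamdite]
C Cluster Reduction: no change — [tepamdite]
D Intervocalic Voicing: [tepamdite] → [tebamdide]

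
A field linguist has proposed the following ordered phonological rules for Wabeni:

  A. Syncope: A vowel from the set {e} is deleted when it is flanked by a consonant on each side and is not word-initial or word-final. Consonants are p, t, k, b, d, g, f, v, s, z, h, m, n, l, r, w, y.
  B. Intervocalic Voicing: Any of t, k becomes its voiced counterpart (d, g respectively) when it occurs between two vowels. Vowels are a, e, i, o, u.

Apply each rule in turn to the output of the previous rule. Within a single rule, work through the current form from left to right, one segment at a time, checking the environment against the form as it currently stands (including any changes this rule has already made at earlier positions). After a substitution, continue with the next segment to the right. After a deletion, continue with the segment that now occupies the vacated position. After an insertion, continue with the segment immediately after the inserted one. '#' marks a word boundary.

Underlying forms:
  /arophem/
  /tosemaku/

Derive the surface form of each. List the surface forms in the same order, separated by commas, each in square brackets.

/arophem/:
  A Syncope: [arophem] → [arophm]
  B Intervocalic Voicing: no change — [arophm]
/tosemaku/:
  A Syncope: [tosemaku] → [tosmaku]
  B Intervocalic Voicing: [tosmaku] → [tosmagu]

[arophm], [tosmagu]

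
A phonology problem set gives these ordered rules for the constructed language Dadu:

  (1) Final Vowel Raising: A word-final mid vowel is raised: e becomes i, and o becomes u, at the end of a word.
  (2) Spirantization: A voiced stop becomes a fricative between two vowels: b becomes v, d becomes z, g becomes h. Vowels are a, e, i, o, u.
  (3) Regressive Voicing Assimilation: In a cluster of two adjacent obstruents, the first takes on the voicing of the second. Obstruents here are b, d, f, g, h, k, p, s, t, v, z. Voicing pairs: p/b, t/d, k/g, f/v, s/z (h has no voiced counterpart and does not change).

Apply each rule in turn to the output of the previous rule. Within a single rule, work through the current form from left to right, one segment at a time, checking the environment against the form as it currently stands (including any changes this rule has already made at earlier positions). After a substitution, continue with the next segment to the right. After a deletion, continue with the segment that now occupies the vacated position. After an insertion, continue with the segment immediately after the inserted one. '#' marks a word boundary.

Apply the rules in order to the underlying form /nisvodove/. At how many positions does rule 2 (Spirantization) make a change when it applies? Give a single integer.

(1) Final Vowel Raising: [nisvodove] → [nisvodovi]
(2) Spirantization: [nisvodovi] → [nisvozovi]
(3) Regressive Voicing Assimilation: [nisvozovi] → [nizvozovi]
Rule 2 changed 1 position(s).

1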